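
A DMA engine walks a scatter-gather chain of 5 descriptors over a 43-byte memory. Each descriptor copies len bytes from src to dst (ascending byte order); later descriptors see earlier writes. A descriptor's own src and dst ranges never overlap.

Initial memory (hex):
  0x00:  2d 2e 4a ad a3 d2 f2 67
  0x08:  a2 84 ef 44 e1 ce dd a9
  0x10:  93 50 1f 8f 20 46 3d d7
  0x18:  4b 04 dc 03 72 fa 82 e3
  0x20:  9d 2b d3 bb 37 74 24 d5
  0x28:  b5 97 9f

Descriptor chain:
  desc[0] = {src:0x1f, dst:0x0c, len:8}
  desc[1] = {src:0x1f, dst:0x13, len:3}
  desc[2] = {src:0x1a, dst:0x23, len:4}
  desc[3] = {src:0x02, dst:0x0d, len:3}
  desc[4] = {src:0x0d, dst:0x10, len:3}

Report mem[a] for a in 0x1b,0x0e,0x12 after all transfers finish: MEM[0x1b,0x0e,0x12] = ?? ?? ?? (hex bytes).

#0 dst[0x0c+8] := {0xe3,0x9d,0x2b,0xd3,0xbb,0x37,0x74,0x24}
#1 dst[0x13+3] := {0xe3,0x9d,0x2b}
#2 dst[0x23+4] := {0xdc,0x03,0x72,0xfa}
#3 dst[0x0d+3] := {0x4a,0xad,0xa3}
#4 dst[0x10+3] := {0x4a,0xad,0xa3}
query mem[0x1b]=0x03, mem[0x0e]=0xad, mem[0x12]=0xa3

MEM[0x1b,0x0e,0x12] = 03 ad a3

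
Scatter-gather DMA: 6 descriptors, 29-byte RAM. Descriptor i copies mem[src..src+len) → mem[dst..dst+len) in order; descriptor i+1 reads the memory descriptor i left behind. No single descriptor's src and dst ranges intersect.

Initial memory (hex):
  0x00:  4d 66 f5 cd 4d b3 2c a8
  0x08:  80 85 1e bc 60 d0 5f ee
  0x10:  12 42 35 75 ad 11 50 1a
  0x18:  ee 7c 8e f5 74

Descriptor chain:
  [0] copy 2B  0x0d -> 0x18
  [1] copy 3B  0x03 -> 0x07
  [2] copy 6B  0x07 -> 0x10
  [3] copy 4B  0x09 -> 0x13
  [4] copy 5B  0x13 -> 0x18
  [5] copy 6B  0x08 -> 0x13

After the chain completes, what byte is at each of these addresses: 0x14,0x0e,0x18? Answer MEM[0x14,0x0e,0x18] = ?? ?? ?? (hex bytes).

MEM[0x14,0x0e,0x18] = b3 5f d0

D0: mem[0x18..0x19] <- [d0 5f]
D1: mem[0x07..0x09] <- [cd 4d b3]
D2: mem[0x10..0x15] <- [cd 4d b3 1e bc 60]
D3: mem[0x13..0x16] <- [b3 1e bc 60]
D4: mem[0x18..0x1c] <- [b3 1e bc 60 1a]
D5: mem[0x13..0x18] <- [4d b3 1e bc 60 d0]
query mem[0x14]=0xb3, mem[0x0e]=0x5f, mem[0x18]=0xd0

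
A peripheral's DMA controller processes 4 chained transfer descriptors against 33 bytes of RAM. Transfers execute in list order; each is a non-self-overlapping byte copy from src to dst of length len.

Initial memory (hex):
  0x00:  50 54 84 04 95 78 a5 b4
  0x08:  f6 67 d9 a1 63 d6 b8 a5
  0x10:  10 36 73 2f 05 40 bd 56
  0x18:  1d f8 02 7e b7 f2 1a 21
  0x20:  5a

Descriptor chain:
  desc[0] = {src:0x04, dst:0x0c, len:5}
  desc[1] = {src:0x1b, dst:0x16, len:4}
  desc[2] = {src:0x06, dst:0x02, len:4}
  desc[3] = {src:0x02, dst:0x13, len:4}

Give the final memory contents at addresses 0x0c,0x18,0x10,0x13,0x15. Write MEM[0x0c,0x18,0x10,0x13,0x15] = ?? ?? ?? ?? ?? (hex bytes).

D0: mem[0x0c..0x10] <- [95 78 a5 b4 f6]
D1: mem[0x16..0x19] <- [7e b7 f2 1a]
D2: mem[0x02..0x05] <- [a5 b4 f6 67]
D3: mem[0x13..0x16] <- [a5 b4 f6 67]
query mem[0x0c]=0x95, mem[0x18]=0xf2, mem[0x10]=0xf6, mem[0x13]=0xa5, mem[0x15]=0xf6

MEM[0x0c,0x18,0x10,0x13,0x15] = 95 f2 f6 a5 f6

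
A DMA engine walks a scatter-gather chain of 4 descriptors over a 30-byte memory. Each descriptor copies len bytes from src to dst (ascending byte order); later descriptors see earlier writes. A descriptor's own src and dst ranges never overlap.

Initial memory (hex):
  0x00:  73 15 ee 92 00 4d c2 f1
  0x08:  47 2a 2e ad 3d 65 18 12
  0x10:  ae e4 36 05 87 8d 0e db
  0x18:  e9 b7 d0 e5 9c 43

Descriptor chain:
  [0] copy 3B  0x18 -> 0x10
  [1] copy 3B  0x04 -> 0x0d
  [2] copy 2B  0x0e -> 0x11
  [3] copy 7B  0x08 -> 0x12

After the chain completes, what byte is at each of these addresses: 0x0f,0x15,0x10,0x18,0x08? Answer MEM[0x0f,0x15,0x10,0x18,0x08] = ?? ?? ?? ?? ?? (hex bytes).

MEM[0x0f,0x15,0x10,0x18,0x08] = c2 ad e9 4d 47

#0 dst[0x10+3] := {0xe9,0xb7,0xd0}
#1 dst[0x0d+3] := {0x00,0x4d,0xc2}
#2 dst[0x11+2] := {0x4d,0xc2}
#3 dst[0x12+7] := {0x47,0x2a,0x2e,0xad,0x3d,0x00,0x4d}
query mem[0x0f]=0xc2, mem[0x15]=0xad, mem[0x10]=0xe9, mem[0x18]=0x4d, mem[0x08]=0x47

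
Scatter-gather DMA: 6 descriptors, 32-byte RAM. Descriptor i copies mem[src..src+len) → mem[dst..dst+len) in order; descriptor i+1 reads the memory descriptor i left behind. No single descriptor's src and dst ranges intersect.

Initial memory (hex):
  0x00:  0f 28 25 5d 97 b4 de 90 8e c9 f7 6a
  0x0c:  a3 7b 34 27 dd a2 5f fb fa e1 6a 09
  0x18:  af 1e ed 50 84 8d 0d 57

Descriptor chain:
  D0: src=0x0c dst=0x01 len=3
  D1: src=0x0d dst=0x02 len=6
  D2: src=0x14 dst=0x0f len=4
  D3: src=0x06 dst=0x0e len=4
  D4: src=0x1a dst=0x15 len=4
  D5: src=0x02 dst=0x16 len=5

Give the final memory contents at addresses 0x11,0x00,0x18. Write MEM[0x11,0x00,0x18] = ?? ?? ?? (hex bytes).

#0 dst[0x01+3] := {0xa3,0x7b,0x34}
#1 dst[0x02+6] := {0x7b,0x34,0x27,0xdd,0xa2,0x5f}
#2 dst[0x0f+4] := {0xfa,0xe1,0x6a,0x09}
#3 dst[0x0e+4] := {0xa2,0x5f,0x8e,0xc9}
#4 dst[0x15+4] := {0xed,0x50,0x84,0x8d}
#5 dst[0x16+5] := {0x7b,0x34,0x27,0xdd,0xa2}
query mem[0x11]=0xc9, mem[0x00]=0x0f, mem[0x18]=0x27

MEM[0x11,0x00,0x18] = c9 0f 27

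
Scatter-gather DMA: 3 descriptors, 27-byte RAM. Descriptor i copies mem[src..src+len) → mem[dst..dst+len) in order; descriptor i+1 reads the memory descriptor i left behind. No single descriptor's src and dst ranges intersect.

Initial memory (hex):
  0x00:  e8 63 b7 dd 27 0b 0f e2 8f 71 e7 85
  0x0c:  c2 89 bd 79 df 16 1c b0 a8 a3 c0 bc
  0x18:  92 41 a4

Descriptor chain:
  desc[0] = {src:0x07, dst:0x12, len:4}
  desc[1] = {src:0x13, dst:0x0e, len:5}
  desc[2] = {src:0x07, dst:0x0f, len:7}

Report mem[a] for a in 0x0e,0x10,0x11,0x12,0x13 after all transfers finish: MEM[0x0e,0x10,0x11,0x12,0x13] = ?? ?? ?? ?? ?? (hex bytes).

MEM[0x0e,0x10,0x11,0x12,0x13] = 8f 8f 71 e7 85

[0] 0x07->0x12 len=4 : e2 8f 71 e7
[1] 0x13->0x0e len=5 : 8f 71 e7 c0 bc
[2] 0x07->0x0f len=7 : e2 8f 71 e7 85 c2 89
query mem[0x0e]=0x8f, mem[0x10]=0x8f, mem[0x11]=0x71, mem[0x12]=0xe7, mem[0x13]=0x85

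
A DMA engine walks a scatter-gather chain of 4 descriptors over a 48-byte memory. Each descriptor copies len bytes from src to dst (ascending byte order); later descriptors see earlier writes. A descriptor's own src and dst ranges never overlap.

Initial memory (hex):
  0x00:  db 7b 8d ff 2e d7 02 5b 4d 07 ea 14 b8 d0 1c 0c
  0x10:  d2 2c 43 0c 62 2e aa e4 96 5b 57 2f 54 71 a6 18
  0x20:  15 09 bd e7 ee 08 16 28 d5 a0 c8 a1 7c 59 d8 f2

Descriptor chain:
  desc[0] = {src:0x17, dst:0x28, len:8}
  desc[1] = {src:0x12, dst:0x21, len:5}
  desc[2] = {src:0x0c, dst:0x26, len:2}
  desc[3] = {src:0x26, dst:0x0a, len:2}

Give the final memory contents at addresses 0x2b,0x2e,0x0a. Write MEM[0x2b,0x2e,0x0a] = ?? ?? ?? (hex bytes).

#0 dst[0x28+8] := {0xe4,0x96,0x5b,0x57,0x2f,0x54,0x71,0xa6}
#1 dst[0x21+5] := {0x43,0x0c,0x62,0x2e,0xaa}
#2 dst[0x26+2] := {0xb8,0xd0}
#3 dst[0x0a+2] := {0xb8,0xd0}
query mem[0x2b]=0x57, mem[0x2e]=0x71, mem[0x0a]=0xb8

MEM[0x2b,0x2e,0x0a] = 57 71 b8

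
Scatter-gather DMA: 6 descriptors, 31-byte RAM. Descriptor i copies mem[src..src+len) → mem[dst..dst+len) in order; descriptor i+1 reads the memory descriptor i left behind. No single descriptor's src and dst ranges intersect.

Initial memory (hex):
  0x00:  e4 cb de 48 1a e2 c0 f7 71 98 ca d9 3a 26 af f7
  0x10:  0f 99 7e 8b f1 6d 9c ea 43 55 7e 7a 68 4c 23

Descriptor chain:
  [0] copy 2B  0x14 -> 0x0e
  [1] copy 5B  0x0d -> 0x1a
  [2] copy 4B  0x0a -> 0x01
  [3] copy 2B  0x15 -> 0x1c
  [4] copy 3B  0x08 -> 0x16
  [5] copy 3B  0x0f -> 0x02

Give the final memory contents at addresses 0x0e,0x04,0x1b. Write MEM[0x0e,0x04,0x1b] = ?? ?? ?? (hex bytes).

MEM[0x0e,0x04,0x1b] = f1 99 f1

[0] 0x14->0x0e len=2 : f1 6d
[1] 0x0d->0x1a len=5 : 26 f1 6d 0f 99
[2] 0x0a->0x01 len=4 : ca d9 3a 26
[3] 0x15->0x1c len=2 : 6d 9c
[4] 0x08->0x16 len=3 : 71 98 ca
[5] 0x0f->0x02 len=3 : 6d 0f 99
query mem[0x0e]=0xf1, mem[0x04]=0x99, mem[0x1b]=0xf1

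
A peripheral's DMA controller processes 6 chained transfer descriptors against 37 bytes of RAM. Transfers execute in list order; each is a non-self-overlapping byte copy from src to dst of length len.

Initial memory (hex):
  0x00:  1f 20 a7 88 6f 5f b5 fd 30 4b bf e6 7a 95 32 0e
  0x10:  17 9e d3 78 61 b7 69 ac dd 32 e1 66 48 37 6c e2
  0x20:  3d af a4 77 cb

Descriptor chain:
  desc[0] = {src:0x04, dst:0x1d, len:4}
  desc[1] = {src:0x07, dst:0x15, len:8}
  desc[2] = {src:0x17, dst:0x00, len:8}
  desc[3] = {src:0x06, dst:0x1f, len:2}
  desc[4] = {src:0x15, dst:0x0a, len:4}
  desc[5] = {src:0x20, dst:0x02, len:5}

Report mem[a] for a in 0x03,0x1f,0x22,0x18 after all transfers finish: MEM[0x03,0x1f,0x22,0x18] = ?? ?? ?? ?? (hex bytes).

#0 dst[0x1d+4] := {0x6f,0x5f,0xb5,0xfd}
#1 dst[0x15+8] := {0xfd,0x30,0x4b,0xbf,0xe6,0x7a,0x95,0x32}
#2 dst[0x00+8] := {0x4b,0xbf,0xe6,0x7a,0x95,0x32,0x6f,0x5f}
#3 dst[0x1f+2] := {0x6f,0x5f}
#4 dst[0x0a+4] := {0xfd,0x30,0x4b,0xbf}
#5 dst[0x02+5] := {0x5f,0xaf,0xa4,0x77,0xcb}
query mem[0x03]=0xaf, mem[0x1f]=0x6f, mem[0x22]=0xa4, mem[0x18]=0xbf

MEM[0x03,0x1f,0x22,0x18] = af 6f a4 bf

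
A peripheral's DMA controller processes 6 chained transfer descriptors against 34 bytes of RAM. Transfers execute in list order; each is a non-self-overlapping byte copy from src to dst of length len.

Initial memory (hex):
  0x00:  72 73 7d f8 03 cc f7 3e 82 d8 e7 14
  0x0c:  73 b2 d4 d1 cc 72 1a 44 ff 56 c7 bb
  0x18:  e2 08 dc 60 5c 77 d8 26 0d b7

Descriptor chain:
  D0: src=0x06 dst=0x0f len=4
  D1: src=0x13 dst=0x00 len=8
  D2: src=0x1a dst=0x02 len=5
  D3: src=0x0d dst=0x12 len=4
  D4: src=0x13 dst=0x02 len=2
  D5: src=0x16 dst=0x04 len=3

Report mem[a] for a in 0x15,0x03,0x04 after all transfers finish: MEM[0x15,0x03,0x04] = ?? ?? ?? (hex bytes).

  after D0: wrote 4B at 0x0f = f73e82d8
  after D1: wrote 8B at 0x00 = 44ff56c7bbe208dc
  after D2: wrote 5B at 0x02 = dc605c77d8
  after D3: wrote 4B at 0x12 = b2d4f73e
  after D4: wrote 2B at 0x02 = d4f7
  after D5: wrote 3B at 0x04 = c7bbe2
query mem[0x15]=0x3e, mem[0x03]=0xf7, mem[0x04]=0xc7

MEM[0x15,0x03,0x04] = 3e f7 c7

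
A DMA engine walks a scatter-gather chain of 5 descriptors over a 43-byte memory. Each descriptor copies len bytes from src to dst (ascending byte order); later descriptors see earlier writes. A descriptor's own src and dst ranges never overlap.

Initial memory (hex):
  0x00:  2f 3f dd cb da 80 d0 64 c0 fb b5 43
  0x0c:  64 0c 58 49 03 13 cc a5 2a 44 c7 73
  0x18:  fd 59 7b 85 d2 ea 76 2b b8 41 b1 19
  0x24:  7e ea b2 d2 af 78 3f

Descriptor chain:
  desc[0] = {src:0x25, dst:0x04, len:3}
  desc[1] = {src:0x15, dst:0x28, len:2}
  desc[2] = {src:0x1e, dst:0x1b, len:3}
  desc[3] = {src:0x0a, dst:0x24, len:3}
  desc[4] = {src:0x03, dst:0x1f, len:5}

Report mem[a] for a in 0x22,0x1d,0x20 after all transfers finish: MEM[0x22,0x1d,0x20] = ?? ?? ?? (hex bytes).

  after D0: wrote 3B at 0x04 = eab2d2
  after D1: wrote 2B at 0x28 = 44c7
  after D2: wrote 3B at 0x1b = 762bb8
  after D3: wrote 3B at 0x24 = b54364
  after D4: wrote 5B at 0x1f = cbeab2d264
query mem[0x22]=0xd2, mem[0x1d]=0xb8, mem[0x20]=0xea

MEM[0x22,0x1d,0x20] = d2 b8 ea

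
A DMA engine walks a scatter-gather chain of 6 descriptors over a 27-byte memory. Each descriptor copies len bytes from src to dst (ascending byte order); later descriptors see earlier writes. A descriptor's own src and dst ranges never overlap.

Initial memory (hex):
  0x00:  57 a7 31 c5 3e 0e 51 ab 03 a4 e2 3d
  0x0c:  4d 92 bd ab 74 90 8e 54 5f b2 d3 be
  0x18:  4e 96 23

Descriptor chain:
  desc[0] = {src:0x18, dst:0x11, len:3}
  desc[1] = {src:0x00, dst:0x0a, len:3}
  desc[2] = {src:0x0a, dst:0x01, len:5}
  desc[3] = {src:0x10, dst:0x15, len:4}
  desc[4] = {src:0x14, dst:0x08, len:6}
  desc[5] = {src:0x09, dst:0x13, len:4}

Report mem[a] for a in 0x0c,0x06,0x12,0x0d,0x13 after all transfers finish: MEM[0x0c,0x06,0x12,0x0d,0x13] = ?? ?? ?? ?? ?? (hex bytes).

#0 dst[0x11+3] := {0x4e,0x96,0x23}
#1 dst[0x0a+3] := {0x57,0xa7,0x31}
#2 dst[0x01+5] := {0x57,0xa7,0x31,0x92,0xbd}
#3 dst[0x15+4] := {0x74,0x4e,0x96,0x23}
#4 dst[0x08+6] := {0x5f,0x74,0x4e,0x96,0x23,0x96}
#5 dst[0x13+4] := {0x74,0x4e,0x96,0x23}
query mem[0x0c]=0x23, mem[0x06]=0x51, mem[0x12]=0x96, mem[0x0d]=0x96, mem[0x13]=0x74

MEM[0x0c,0x06,0x12,0x0d,0x13] = 23 51 96 96 74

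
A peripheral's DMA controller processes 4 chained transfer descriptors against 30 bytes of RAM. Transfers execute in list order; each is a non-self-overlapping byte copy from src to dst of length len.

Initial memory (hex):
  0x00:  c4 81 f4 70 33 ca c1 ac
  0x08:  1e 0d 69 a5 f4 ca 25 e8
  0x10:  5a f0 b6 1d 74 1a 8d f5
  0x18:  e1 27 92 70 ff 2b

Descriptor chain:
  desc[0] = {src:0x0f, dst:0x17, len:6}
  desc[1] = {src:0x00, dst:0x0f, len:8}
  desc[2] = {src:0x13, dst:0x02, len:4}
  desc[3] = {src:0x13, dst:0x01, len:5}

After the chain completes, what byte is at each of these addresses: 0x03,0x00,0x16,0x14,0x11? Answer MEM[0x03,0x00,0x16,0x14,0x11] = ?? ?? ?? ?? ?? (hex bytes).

[0] 0x0f->0x17 len=6 : e8 5a f0 b6 1d 74
[1] 0x00->0x0f len=8 : c4 81 f4 70 33 ca c1 ac
[2] 0x13->0x02 len=4 : 33 ca c1 ac
[3] 0x13->0x01 len=5 : 33 ca c1 ac e8
query mem[0x03]=0xc1, mem[0x00]=0xc4, mem[0x16]=0xac, mem[0x14]=0xca, mem[0x11]=0xf4

MEM[0x03,0x00,0x16,0x14,0x11] = c1 c4 ac ca f4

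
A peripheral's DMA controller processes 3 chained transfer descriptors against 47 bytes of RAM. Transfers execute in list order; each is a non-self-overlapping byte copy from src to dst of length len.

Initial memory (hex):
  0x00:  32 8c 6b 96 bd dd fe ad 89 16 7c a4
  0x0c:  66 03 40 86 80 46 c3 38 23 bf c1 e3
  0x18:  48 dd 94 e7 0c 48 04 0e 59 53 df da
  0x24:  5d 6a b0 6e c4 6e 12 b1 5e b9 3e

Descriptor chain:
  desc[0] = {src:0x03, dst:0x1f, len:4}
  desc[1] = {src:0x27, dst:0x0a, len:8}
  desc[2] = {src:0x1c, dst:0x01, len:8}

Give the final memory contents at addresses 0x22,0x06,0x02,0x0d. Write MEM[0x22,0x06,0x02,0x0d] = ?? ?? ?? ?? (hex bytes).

MEM[0x22,0x06,0x02,0x0d] = fe dd 48 12

#0 dst[0x1f+4] := {0x96,0xbd,0xdd,0xfe}
#1 dst[0x0a+8] := {0x6e,0xc4,0x6e,0x12,0xb1,0x5e,0xb9,0x3e}
#2 dst[0x01+8] := {0x0c,0x48,0x04,0x96,0xbd,0xdd,0xfe,0xda}
query mem[0x22]=0xfe, mem[0x06]=0xdd, mem[0x02]=0x48, mem[0x0d]=0x12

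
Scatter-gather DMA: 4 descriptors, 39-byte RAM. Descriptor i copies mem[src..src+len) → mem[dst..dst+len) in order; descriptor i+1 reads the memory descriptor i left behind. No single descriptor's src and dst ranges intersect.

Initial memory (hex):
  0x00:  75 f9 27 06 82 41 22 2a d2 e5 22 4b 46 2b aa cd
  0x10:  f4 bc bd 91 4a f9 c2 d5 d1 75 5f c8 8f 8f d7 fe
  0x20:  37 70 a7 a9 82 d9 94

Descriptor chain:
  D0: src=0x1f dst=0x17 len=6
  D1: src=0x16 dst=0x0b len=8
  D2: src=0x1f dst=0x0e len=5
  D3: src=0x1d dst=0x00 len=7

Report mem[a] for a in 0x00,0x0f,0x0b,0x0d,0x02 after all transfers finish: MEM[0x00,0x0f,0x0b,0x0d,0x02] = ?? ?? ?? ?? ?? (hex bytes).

#0 dst[0x17+6] := {0xfe,0x37,0x70,0xa7,0xa9,0x82}
#1 dst[0x0b+8] := {0xc2,0xfe,0x37,0x70,0xa7,0xa9,0x82,0x8f}
#2 dst[0x0e+5] := {0xfe,0x37,0x70,0xa7,0xa9}
#3 dst[0x00+7] := {0x8f,0xd7,0xfe,0x37,0x70,0xa7,0xa9}
query mem[0x00]=0x8f, mem[0x0f]=0x37, mem[0x0b]=0xc2, mem[0x0d]=0x37, mem[0x02]=0xfe

MEM[0x00,0x0f,0x0b,0x0d,0x02] = 8f 37 c2 37 fe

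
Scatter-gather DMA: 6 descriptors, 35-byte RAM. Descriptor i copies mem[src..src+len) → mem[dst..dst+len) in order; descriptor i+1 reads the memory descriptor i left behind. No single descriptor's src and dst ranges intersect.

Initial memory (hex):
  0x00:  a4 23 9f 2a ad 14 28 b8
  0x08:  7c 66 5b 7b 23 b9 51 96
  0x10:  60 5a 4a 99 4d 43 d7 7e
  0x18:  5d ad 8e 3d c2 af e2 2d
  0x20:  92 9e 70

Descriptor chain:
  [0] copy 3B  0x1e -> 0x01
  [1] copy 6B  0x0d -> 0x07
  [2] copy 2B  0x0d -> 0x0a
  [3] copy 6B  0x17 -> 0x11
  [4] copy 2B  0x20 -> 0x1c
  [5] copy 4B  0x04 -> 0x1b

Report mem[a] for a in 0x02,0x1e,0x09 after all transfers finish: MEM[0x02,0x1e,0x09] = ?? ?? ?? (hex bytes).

#0 dst[0x01+3] := {0xe2,0x2d,0x92}
#1 dst[0x07+6] := {0xb9,0x51,0x96,0x60,0x5a,0x4a}
#2 dst[0x0a+2] := {0xb9,0x51}
#3 dst[0x11+6] := {0x7e,0x5d,0xad,0x8e,0x3d,0xc2}
#4 dst[0x1c+2] := {0x92,0x9e}
#5 dst[0x1b+4] := {0xad,0x14,0x28,0xb9}
query mem[0x02]=0x2d, mem[0x1e]=0xb9, mem[0x09]=0x96

MEM[0x02,0x1e,0x09] = 2d b9 96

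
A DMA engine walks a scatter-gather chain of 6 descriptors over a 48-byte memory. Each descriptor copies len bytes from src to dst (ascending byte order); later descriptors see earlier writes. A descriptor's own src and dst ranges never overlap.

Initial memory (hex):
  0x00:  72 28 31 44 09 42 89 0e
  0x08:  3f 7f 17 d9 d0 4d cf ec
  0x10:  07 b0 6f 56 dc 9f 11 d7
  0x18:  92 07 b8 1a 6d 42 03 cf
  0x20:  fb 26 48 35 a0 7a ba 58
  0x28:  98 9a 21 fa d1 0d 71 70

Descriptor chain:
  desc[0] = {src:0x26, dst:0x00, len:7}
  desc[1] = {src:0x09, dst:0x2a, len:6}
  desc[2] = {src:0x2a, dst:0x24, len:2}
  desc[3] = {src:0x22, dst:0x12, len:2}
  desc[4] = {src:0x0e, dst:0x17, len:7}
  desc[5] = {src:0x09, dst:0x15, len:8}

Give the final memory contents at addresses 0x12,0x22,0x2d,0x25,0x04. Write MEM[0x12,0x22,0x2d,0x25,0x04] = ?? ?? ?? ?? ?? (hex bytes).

MEM[0x12,0x22,0x2d,0x25,0x04] = 48 48 d0 17 21

  after D0: wrote 7B at 0x00 = ba58989a21fad1
  after D1: wrote 6B at 0x2a = 7f17d9d04dcf
  after D2: wrote 2B at 0x24 = 7f17
  after D3: wrote 2B at 0x12 = 4835
  after D4: wrote 7B at 0x17 = cfec07b04835dc
  after D5: wrote 8B at 0x15 = 7f17d9d04dcfec07
query mem[0x12]=0x48, mem[0x22]=0x48, mem[0x2d]=0xd0, mem[0x25]=0x17, mem[0x04]=0x21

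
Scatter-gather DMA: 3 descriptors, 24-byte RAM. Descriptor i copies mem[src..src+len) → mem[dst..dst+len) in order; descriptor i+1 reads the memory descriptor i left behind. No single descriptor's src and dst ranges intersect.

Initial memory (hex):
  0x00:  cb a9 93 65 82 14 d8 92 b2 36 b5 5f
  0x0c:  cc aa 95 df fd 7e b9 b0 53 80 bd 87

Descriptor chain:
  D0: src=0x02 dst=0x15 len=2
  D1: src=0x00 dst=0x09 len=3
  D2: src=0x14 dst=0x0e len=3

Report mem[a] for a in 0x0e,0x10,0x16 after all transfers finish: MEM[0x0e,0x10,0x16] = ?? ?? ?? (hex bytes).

MEM[0x0e,0x10,0x16] = 53 65 65

  after D0: wrote 2B at 0x15 = 9365
  after D1: wrote 3B at 0x09 = cba993
  after D2: wrote 3B at 0x0e = 539365
query mem[0x0e]=0x53, mem[0x10]=0x65, mem[0x16]=0x65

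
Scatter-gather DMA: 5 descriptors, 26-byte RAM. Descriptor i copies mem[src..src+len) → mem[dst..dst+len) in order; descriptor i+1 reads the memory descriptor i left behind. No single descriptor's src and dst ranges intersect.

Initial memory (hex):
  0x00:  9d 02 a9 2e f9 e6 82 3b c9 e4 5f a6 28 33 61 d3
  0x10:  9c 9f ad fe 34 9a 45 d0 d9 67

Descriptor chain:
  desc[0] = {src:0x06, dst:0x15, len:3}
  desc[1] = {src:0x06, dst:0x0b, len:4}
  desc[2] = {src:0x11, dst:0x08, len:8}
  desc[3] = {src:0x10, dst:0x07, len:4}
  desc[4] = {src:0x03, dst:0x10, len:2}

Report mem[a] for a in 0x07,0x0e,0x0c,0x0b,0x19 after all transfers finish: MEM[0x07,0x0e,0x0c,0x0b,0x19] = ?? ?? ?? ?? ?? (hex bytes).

MEM[0x07,0x0e,0x0c,0x0b,0x19] = 9c c9 82 34 67

D0: mem[0x15..0x17] <- [82 3b c9]
D1: mem[0x0b..0x0e] <- [82 3b c9 e4]
D2: mem[0x08..0x0f] <- [9f ad fe 34 82 3b c9 d9]
D3: mem[0x07..0x0a] <- [9c 9f ad fe]
D4: mem[0x10..0x11] <- [2e f9]
query mem[0x07]=0x9c, mem[0x0e]=0xc9, mem[0x0c]=0x82, mem[0x0b]=0x34, mem[0x19]=0x67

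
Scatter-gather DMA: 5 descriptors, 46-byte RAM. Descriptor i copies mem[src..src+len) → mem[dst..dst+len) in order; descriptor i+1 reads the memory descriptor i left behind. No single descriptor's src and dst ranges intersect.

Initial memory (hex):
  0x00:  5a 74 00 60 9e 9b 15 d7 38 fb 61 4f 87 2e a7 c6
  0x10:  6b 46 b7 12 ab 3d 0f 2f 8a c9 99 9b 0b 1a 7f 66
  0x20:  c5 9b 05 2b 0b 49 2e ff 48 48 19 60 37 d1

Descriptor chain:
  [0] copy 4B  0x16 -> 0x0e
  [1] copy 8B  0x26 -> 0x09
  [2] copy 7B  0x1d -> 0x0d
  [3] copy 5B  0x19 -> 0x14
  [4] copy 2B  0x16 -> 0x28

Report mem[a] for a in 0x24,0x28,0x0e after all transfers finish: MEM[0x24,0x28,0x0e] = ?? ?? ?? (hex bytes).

[0] 0x16->0x0e len=4 : 0f 2f 8a c9
[1] 0x26->0x09 len=8 : 2e ff 48 48 19 60 37 d1
[2] 0x1d->0x0d len=7 : 1a 7f 66 c5 9b 05 2b
[3] 0x19->0x14 len=5 : c9 99 9b 0b 1a
[4] 0x16->0x28 len=2 : 9b 0b
query mem[0x24]=0x0b, mem[0x28]=0x9b, mem[0x0e]=0x7f

MEM[0x24,0x28,0x0e] = 0b 9b 7f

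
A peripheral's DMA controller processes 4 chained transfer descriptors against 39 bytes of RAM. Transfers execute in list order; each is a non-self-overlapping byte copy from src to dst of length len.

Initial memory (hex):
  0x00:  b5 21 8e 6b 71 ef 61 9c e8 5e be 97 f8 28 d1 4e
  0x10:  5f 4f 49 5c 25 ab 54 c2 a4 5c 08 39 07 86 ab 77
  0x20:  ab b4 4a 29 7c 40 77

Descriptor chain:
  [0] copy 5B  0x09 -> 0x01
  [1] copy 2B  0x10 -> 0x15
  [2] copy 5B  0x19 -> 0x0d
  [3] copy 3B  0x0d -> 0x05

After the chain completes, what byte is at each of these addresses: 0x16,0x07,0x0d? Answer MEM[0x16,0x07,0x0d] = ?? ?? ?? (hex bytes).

#0 dst[0x01+5] := {0x5e,0xbe,0x97,0xf8,0x28}
#1 dst[0x15+2] := {0x5f,0x4f}
#2 dst[0x0d+5] := {0x5c,0x08,0x39,0x07,0x86}
#3 dst[0x05+3] := {0x5c,0x08,0x39}
query mem[0x16]=0x4f, mem[0x07]=0x39, mem[0x0d]=0x5c

MEM[0x16,0x07,0x0d] = 4f 39 5c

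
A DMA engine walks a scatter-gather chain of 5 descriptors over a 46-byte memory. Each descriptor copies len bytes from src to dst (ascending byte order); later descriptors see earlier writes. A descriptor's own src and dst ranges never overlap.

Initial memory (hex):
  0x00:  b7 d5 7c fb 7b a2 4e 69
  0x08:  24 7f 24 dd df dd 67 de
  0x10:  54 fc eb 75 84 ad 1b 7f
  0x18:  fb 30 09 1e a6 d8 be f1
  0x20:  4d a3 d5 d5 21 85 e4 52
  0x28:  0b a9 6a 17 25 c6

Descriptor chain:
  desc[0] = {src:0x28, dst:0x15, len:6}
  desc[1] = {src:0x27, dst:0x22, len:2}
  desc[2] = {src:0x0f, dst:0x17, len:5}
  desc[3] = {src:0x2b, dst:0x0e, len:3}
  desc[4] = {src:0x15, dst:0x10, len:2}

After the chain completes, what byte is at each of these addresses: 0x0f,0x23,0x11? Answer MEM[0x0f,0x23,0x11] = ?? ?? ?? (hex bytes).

MEM[0x0f,0x23,0x11] = 25 0b a9

[0] 0x28->0x15 len=6 : 0b a9 6a 17 25 c6
[1] 0x27->0x22 len=2 : 52 0b
[2] 0x0f->0x17 len=5 : de 54 fc eb 75
[3] 0x2b->0x0e len=3 : 17 25 c6
[4] 0x15->0x10 len=2 : 0b a9
query mem[0x0f]=0x25, mem[0x23]=0x0b, mem[0x11]=0xa9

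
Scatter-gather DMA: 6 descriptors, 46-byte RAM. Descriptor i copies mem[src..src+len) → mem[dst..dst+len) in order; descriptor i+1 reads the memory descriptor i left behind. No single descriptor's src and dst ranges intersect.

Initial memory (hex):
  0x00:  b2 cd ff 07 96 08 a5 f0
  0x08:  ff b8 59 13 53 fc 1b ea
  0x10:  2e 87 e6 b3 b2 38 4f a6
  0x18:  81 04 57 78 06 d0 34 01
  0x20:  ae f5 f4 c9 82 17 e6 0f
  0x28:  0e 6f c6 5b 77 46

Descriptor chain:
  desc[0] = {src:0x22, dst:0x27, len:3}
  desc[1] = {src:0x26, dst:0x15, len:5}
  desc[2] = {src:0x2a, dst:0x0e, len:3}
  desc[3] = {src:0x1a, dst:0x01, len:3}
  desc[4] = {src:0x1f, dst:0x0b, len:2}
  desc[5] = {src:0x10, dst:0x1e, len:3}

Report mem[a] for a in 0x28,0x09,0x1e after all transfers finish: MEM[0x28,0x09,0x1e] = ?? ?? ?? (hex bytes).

[0] 0x22->0x27 len=3 : f4 c9 82
[1] 0x26->0x15 len=5 : e6 f4 c9 82 c6
[2] 0x2a->0x0e len=3 : c6 5b 77
[3] 0x1a->0x01 len=3 : 57 78 06
[4] 0x1f->0x0b len=2 : 01 ae
[5] 0x10->0x1e len=3 : 77 87 e6
query mem[0x28]=0xc9, mem[0x09]=0xb8, mem[0x1e]=0x77

MEM[0x28,0x09,0x1e] = c9 b8 77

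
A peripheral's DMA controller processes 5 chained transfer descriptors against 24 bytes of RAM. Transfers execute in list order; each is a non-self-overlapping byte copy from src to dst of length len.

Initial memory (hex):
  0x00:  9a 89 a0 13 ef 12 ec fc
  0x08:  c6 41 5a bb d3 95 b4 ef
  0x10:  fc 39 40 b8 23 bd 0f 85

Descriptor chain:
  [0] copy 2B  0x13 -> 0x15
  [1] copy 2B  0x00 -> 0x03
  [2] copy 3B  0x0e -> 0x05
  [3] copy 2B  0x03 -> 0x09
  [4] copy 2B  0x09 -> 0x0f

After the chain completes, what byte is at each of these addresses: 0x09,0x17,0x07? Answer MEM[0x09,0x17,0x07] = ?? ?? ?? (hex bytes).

  after D0: wrote 2B at 0x15 = b823
  after D1: wrote 2B at 0x03 = 9a89
  after D2: wrote 3B at 0x05 = b4effc
  after D3: wrote 2B at 0x09 = 9a89
  after D4: wrote 2B at 0x0f = 9a89
query mem[0x09]=0x9a, mem[0x17]=0x85, mem[0x07]=0xfc

MEM[0x09,0x17,0x07] = 9a 85 fc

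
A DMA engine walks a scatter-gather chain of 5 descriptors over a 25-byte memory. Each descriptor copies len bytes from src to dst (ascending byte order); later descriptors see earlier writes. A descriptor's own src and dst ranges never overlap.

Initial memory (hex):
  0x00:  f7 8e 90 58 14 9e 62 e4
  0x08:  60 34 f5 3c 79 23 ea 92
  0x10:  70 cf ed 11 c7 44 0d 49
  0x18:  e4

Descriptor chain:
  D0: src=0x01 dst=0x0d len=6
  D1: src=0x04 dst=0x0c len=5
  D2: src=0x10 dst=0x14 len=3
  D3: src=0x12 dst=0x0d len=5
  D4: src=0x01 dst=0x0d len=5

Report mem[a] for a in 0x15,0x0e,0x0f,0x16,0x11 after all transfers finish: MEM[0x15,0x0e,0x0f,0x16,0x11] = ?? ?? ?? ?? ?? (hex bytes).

[0] 0x01->0x0d len=6 : 8e 90 58 14 9e 62
[1] 0x04->0x0c len=5 : 14 9e 62 e4 60
[2] 0x10->0x14 len=3 : 60 9e 62
[3] 0x12->0x0d len=5 : 62 11 60 9e 62
[4] 0x01->0x0d len=5 : 8e 90 58 14 9e
query mem[0x15]=0x9e, mem[0x0e]=0x90, mem[0x0f]=0x58, mem[0x16]=0x62, mem[0x11]=0x9e

MEM[0x15,0x0e,0x0f,0x16,0x11] = 9e 90 58 62 9e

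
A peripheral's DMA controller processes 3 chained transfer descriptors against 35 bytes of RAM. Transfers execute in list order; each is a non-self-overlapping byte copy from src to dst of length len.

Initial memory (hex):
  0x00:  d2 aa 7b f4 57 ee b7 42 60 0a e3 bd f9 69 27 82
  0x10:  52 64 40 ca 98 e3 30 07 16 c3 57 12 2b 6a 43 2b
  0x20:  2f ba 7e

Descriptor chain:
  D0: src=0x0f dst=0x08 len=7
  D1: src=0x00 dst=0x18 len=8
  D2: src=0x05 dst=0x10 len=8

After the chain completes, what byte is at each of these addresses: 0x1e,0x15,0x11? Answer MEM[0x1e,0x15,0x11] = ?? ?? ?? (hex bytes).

[0] 0x0f->0x08 len=7 : 82 52 64 40 ca 98 e3
[1] 0x00->0x18 len=8 : d2 aa 7b f4 57 ee b7 42
[2] 0x05->0x10 len=8 : ee b7 42 82 52 64 40 ca
query mem[0x1e]=0xb7, mem[0x15]=0x64, mem[0x11]=0xb7

MEM[0x1e,0x15,0x11] = b7 64 b7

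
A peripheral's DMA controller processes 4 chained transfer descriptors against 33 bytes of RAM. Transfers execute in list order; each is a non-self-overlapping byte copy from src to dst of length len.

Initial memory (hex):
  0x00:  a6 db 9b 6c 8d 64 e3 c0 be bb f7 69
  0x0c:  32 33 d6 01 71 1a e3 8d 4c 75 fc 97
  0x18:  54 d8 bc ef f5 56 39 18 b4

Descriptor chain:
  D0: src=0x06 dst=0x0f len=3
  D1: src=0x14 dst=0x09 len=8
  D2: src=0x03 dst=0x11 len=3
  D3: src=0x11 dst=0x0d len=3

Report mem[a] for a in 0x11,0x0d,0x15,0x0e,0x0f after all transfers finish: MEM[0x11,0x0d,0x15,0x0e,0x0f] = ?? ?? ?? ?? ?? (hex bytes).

MEM[0x11,0x0d,0x15,0x0e,0x0f] = 6c 6c 75 8d 64

[0] 0x06->0x0f len=3 : e3 c0 be
[1] 0x14->0x09 len=8 : 4c 75 fc 97 54 d8 bc ef
[2] 0x03->0x11 len=3 : 6c 8d 64
[3] 0x11->0x0d len=3 : 6c 8d 64
query mem[0x11]=0x6c, mem[0x0d]=0x6c, mem[0x15]=0x75, mem[0x0e]=0x8d, mem[0x0f]=0x64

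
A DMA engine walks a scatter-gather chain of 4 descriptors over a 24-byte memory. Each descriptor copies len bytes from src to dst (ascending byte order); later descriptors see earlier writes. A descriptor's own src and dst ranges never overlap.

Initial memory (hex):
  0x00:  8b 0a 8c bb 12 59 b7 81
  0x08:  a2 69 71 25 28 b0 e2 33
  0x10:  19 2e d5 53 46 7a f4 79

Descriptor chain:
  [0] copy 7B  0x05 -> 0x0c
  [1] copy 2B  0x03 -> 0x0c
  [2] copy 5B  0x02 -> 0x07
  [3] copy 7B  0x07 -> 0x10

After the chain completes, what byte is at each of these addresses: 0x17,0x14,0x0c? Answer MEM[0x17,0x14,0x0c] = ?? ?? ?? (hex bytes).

MEM[0x17,0x14,0x0c] = 79 b7 bb

D0: mem[0x0c..0x12] <- [59 b7 81 a2 69 71 25]
D1: mem[0x0c..0x0d] <- [bb 12]
D2: mem[0x07..0x0b] <- [8c bb 12 59 b7]
D3: mem[0x10..0x16] <- [8c bb 12 59 b7 bb 12]
query mem[0x17]=0x79, mem[0x14]=0xb7, mem[0x0c]=0xbb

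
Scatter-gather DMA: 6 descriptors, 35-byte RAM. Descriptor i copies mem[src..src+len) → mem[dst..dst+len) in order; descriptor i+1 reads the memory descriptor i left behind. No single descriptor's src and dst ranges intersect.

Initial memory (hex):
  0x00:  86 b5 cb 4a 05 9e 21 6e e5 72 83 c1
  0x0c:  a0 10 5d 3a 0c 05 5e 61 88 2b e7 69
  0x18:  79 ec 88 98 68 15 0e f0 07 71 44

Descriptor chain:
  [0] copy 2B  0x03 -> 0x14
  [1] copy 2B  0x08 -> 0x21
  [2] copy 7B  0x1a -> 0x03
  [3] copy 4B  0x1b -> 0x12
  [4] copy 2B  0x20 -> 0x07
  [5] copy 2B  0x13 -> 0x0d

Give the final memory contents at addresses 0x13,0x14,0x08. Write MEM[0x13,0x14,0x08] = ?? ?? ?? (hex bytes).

[0] 0x03->0x14 len=2 : 4a 05
[1] 0x08->0x21 len=2 : e5 72
[2] 0x1a->0x03 len=7 : 88 98 68 15 0e f0 07
[3] 0x1b->0x12 len=4 : 98 68 15 0e
[4] 0x20->0x07 len=2 : 07 e5
[5] 0x13->0x0d len=2 : 68 15
query mem[0x13]=0x68, mem[0x14]=0x15, mem[0x08]=0xe5

MEM[0x13,0x14,0x08] = 68 15 e5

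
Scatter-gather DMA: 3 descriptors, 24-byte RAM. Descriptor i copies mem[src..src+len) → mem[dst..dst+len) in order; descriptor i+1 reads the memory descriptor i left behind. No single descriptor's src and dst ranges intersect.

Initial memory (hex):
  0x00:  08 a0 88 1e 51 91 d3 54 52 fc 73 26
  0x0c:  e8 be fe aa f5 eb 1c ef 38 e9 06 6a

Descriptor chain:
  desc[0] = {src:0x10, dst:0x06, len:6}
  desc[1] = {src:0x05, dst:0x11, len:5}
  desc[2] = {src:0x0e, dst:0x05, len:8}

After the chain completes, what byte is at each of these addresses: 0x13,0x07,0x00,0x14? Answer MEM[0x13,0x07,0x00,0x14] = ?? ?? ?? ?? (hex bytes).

#0 dst[0x06+6] := {0xf5,0xeb,0x1c,0xef,0x38,0xe9}
#1 dst[0x11+5] := {0x91,0xf5,0xeb,0x1c,0xef}
#2 dst[0x05+8] := {0xfe,0xaa,0xf5,0x91,0xf5,0xeb,0x1c,0xef}
query mem[0x13]=0xeb, mem[0x07]=0xf5, mem[0x00]=0x08, mem[0x14]=0x1c

MEM[0x13,0x07,0x00,0x14] = eb f5 08 1c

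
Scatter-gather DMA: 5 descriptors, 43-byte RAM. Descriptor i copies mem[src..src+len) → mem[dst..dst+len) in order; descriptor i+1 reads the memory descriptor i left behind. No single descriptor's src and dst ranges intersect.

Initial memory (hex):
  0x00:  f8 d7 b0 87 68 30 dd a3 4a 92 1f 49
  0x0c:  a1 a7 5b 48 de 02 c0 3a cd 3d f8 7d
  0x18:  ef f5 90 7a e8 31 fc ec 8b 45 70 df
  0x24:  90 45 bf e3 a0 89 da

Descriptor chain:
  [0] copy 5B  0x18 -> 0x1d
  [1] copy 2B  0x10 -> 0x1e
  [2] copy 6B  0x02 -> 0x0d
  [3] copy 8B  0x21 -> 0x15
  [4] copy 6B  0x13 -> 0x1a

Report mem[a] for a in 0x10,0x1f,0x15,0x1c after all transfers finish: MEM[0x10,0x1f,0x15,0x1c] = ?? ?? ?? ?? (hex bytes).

  after D0: wrote 5B at 0x1d = eff5907ae8
  after D1: wrote 2B at 0x1e = de02
  after D2: wrote 6B at 0x0d = b0876830dda3
  after D3: wrote 8B at 0x15 = e870df9045bfe3a0
  after D4: wrote 6B at 0x1a = 3acde870df90
query mem[0x10]=0x30, mem[0x1f]=0x90, mem[0x15]=0xe8, mem[0x1c]=0xe8

MEM[0x10,0x1f,0x15,0x1c] = 30 90 e8 e8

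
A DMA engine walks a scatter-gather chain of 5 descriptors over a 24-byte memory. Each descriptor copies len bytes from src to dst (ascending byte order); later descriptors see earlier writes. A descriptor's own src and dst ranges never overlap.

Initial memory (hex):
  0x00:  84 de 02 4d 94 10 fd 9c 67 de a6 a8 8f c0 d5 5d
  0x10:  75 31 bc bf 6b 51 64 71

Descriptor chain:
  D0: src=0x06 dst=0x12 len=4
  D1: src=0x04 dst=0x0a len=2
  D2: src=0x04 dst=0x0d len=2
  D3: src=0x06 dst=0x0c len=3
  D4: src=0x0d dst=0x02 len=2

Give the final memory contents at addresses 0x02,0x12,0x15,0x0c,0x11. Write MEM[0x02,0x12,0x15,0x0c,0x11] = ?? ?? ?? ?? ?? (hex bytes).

MEM[0x02,0x12,0x15,0x0c,0x11] = 9c fd de fd 31

[0] 0x06->0x12 len=4 : fd 9c 67 de
[1] 0x04->0x0a len=2 : 94 10
[2] 0x04->0x0d len=2 : 94 10
[3] 0x06->0x0c len=3 : fd 9c 67
[4] 0x0d->0x02 len=2 : 9c 67
query mem[0x02]=0x9c, mem[0x12]=0xfd, mem[0x15]=0xde, mem[0x0c]=0xfd, mem[0x11]=0x31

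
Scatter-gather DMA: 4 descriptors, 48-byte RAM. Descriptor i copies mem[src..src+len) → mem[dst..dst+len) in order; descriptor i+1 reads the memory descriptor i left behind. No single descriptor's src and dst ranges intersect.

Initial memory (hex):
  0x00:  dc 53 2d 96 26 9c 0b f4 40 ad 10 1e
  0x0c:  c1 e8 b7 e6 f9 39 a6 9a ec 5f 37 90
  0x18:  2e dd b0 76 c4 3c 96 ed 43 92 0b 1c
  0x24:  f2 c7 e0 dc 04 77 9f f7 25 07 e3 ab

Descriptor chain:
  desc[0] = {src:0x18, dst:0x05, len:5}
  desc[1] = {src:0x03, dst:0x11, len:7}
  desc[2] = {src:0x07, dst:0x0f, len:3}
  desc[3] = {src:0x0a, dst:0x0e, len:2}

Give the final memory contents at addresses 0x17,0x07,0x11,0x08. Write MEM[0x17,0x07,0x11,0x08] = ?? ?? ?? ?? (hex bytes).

MEM[0x17,0x07,0x11,0x08] = c4 b0 c4 76

#0 dst[0x05+5] := {0x2e,0xdd,0xb0,0x76,0xc4}
#1 dst[0x11+7] := {0x96,0x26,0x2e,0xdd,0xb0,0x76,0xc4}
#2 dst[0x0f+3] := {0xb0,0x76,0xc4}
#3 dst[0x0e+2] := {0x10,0x1e}
query mem[0x17]=0xc4, mem[0x07]=0xb0, mem[0x11]=0xc4, mem[0x08]=0x76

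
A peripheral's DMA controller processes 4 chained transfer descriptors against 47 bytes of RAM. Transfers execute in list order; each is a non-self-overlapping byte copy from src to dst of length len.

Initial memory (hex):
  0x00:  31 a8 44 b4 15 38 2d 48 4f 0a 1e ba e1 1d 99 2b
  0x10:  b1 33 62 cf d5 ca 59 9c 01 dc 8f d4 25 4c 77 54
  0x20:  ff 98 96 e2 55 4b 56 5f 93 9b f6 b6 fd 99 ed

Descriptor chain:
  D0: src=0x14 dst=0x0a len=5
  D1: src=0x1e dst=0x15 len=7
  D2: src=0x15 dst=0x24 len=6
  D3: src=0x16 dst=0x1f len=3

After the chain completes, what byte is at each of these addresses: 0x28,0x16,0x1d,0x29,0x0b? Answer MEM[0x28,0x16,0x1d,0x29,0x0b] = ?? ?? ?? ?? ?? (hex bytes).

  after D0: wrote 5B at 0x0a = d5ca599c01
  after D1: wrote 7B at 0x15 = 7754ff9896e255
  after D2: wrote 6B at 0x24 = 7754ff9896e2
  after D3: wrote 3B at 0x1f = 54ff98
query mem[0x28]=0x96, mem[0x16]=0x54, mem[0x1d]=0x4c, mem[0x29]=0xe2, mem[0x0b]=0xca

MEM[0x28,0x16,0x1d,0x29,0x0b] = 96 54 4c e2 ca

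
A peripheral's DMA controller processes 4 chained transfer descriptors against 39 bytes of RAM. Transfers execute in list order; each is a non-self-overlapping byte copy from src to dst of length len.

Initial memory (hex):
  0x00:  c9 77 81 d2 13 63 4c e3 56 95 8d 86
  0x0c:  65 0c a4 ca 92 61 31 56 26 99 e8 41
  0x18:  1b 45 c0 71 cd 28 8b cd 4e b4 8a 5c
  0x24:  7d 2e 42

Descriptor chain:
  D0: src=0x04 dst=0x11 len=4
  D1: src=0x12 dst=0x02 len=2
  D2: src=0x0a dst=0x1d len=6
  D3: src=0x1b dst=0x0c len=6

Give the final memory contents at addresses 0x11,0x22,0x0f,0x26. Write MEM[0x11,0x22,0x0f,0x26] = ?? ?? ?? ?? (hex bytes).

#0 dst[0x11+4] := {0x13,0x63,0x4c,0xe3}
#1 dst[0x02+2] := {0x63,0x4c}
#2 dst[0x1d+6] := {0x8d,0x86,0x65,0x0c,0xa4,0xca}
#3 dst[0x0c+6] := {0x71,0xcd,0x8d,0x86,0x65,0x0c}
query mem[0x11]=0x0c, mem[0x22]=0xca, mem[0x0f]=0x86, mem[0x26]=0x42

MEM[0x11,0x22,0x0f,0x26] = 0c ca 86 42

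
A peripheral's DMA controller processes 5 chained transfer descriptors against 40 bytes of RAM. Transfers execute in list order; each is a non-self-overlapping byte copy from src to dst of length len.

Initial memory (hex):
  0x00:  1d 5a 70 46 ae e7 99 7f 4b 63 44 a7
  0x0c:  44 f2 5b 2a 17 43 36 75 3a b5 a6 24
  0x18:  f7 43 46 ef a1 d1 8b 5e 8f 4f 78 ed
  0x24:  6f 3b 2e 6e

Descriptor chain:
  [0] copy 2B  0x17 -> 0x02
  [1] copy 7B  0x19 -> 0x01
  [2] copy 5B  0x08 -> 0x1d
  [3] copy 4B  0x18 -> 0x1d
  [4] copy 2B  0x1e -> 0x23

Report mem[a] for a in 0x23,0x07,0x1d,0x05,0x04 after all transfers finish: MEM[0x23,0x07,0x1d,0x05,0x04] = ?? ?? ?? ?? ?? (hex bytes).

MEM[0x23,0x07,0x1d,0x05,0x04] = 43 5e f7 d1 a1

[0] 0x17->0x02 len=2 : 24 f7
[1] 0x19->0x01 len=7 : 43 46 ef a1 d1 8b 5e
[2] 0x08->0x1d len=5 : 4b 63 44 a7 44
[3] 0x18->0x1d len=4 : f7 43 46 ef
[4] 0x1e->0x23 len=2 : 43 46
query mem[0x23]=0x43, mem[0x07]=0x5e, mem[0x1d]=0xf7, mem[0x05]=0xd1, mem[0x04]=0xa1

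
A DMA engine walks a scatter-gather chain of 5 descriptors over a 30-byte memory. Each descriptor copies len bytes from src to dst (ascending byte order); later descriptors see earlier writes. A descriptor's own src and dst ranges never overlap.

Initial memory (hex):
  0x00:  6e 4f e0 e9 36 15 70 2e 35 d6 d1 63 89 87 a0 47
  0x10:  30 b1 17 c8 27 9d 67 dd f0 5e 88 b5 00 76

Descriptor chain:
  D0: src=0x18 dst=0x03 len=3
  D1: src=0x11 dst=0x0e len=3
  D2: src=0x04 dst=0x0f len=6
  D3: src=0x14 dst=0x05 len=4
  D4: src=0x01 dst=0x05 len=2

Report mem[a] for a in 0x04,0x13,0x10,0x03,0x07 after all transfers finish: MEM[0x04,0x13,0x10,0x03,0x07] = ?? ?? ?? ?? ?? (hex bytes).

#0 dst[0x03+3] := {0xf0,0x5e,0x88}
#1 dst[0x0e+3] := {0xb1,0x17,0xc8}
#2 dst[0x0f+6] := {0x5e,0x88,0x70,0x2e,0x35,0xd6}
#3 dst[0x05+4] := {0xd6,0x9d,0x67,0xdd}
#4 dst[0x05+2] := {0x4f,0xe0}
query mem[0x04]=0x5e, mem[0x13]=0x35, mem[0x10]=0x88, mem[0x03]=0xf0, mem[0x07]=0x67

MEM[0x04,0x13,0x10,0x03,0x07] = 5e 35 88 f0 67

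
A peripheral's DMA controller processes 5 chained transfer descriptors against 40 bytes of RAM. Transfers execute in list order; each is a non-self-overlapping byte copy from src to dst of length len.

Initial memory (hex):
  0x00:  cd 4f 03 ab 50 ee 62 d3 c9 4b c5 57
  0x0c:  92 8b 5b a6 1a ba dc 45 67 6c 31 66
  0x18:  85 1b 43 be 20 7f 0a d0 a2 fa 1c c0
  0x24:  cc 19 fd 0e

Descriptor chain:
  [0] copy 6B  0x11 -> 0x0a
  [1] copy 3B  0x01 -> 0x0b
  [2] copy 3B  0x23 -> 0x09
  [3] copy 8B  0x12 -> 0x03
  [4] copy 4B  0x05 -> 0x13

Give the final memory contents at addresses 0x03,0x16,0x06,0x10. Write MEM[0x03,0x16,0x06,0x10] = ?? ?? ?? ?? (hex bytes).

MEM[0x03,0x16,0x06,0x10] = dc 66 6c 1a

[0] 0x11->0x0a len=6 : ba dc 45 67 6c 31
[1] 0x01->0x0b len=3 : 4f 03 ab
[2] 0x23->0x09 len=3 : c0 cc 19
[3] 0x12->0x03 len=8 : dc 45 67 6c 31 66 85 1b
[4] 0x05->0x13 len=4 : 67 6c 31 66
query mem[0x03]=0xdc, mem[0x16]=0x66, mem[0x06]=0x6c, mem[0x10]=0x1a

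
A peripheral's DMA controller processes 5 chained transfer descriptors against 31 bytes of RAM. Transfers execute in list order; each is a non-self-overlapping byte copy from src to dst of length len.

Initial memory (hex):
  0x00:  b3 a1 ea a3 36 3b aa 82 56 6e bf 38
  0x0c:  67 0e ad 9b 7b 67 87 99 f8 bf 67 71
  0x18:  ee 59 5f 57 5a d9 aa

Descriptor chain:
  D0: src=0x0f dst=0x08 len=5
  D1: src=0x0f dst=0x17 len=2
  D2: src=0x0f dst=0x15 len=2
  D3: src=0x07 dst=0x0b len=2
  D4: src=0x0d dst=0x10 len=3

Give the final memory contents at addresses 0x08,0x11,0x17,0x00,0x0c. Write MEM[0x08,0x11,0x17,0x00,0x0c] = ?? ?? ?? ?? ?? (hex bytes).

[0] 0x0f->0x08 len=5 : 9b 7b 67 87 99
[1] 0x0f->0x17 len=2 : 9b 7b
[2] 0x0f->0x15 len=2 : 9b 7b
[3] 0x07->0x0b len=2 : 82 9b
[4] 0x0d->0x10 len=3 : 0e ad 9b
query mem[0x08]=0x9b, mem[0x11]=0xad, mem[0x17]=0x9b, mem[0x00]=0xb3, mem[0x0c]=0x9b

MEM[0x08,0x11,0x17,0x00,0x0c] = 9b ad 9b b3 9b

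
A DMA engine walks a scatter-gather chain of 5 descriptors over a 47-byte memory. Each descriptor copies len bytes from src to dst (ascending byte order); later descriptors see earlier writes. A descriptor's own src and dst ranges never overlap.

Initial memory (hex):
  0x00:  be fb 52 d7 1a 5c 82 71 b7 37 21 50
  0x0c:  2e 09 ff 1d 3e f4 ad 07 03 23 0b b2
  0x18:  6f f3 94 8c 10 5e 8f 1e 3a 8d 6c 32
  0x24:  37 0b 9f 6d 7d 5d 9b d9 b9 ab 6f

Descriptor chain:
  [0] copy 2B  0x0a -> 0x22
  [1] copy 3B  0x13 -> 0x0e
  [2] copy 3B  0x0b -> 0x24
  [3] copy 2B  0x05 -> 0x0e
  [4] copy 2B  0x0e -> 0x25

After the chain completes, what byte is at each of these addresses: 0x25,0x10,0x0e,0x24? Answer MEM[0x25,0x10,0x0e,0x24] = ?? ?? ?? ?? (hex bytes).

D0: mem[0x22..0x23] <- [21 50]
D1: mem[0x0e..0x10] <- [07 03 23]
D2: mem[0x24..0x26] <- [50 2e 09]
D3: mem[0x0e..0x0f] <- [5c 82]
D4: mem[0x25..0x26] <- [5c 82]
query mem[0x25]=0x5c, mem[0x10]=0x23, mem[0x0e]=0x5c, mem[0x24]=0x50

MEM[0x25,0x10,0x0e,0x24] = 5c 23 5c 50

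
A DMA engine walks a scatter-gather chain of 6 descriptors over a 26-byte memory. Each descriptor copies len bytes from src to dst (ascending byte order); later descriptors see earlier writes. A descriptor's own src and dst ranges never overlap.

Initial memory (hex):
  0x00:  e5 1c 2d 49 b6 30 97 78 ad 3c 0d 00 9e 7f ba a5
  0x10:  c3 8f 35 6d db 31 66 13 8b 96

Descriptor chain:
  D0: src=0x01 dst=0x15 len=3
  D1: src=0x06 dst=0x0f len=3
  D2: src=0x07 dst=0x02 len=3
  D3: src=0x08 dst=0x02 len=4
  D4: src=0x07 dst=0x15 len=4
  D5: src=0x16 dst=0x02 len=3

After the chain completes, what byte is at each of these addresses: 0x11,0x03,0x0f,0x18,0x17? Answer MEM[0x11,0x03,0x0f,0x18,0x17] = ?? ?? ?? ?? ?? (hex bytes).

  after D0: wrote 3B at 0x15 = 1c2d49
  after D1: wrote 3B at 0x0f = 9778ad
  after D2: wrote 3B at 0x02 = 78ad3c
  after D3: wrote 4B at 0x02 = ad3c0d00
  after D4: wrote 4B at 0x15 = 78ad3c0d
  after D5: wrote 3B at 0x02 = ad3c0d
query mem[0x11]=0xad, mem[0x03]=0x3c, mem[0x0f]=0x97, mem[0x18]=0x0d, mem[0x17]=0x3c

MEM[0x11,0x03,0x0f,0x18,0x17] = ad 3c 97 0d 3c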